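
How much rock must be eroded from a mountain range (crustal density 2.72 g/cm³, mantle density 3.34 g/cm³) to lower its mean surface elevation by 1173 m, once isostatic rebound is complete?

Net drop Δ = e − u = e − e ρ_c/ρ_m = e (ρ_m − ρ_c)/ρ_m.
e = Δ ρ_m/(ρ_m − ρ_c) = 1173 m × 3.34/0.62 = 6320 m.

6320 m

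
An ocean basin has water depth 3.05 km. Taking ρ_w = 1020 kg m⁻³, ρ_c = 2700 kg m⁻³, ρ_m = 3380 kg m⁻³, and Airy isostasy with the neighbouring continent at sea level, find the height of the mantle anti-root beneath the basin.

Equating mass per unit area of the two columns: replacing crust with seawater at the top is compensated by replacing crust with mantle at the base: d (ρ_c − ρ_w) = a (ρ_m − ρ_c).
a = d (ρ_c − ρ_w)/(ρ_m − ρ_c) = 3.05 km × 1680/680 = 7.54 km.

7.54 km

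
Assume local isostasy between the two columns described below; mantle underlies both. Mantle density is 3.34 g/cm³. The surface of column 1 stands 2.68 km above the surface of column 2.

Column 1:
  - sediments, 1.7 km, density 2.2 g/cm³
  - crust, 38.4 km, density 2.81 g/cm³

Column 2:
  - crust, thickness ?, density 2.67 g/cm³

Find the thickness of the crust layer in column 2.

19.9 km

Take the compensation level at the base of the deeper column (depth z_c below the surface of column 1) and equate Σ ρ_i t_i down to z_c; mantle fills any gap and the z_c terms cancel.
Column 1: 1.7×2.2 + 38.4×2.81 + (z_c − 40.1)×3.34
Column 2: 2.68×0 + x×2.67 + (z_c − 2.68 − 0 − x)×3.34
The z_c×3.34 term appears on both sides and cancels. Collect the known terms of each column as K = Σ(ρt)_known − 3.34 × (depth of known layers): K_1 = 111.644 − 3.34×40.1 = −22.29; K_2 = 0 − 3.34×(2.68 + 0) = −8.9512.
Balance: K_1 = K_2 − x×(3.34 − 2.67), so x = (K_2 − K_1)/(3.34 − 2.67) = 13.3388/0.67 = 19.9 km.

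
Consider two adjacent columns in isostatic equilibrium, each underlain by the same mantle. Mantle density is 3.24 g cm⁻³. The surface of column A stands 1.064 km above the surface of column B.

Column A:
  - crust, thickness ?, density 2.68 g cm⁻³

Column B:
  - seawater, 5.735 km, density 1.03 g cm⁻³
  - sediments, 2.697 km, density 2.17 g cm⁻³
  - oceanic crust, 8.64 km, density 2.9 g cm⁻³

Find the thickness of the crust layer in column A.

Take the compensation level at the base of the deeper column (depth z_c below the surface of column A) and equate Σ ρ_i t_i down to z_c; mantle fills any gap and the z_c terms cancel.
Column A: x×2.68 + (z_c − 0 − x)×3.24
Column B: 1.064×0 + 5.735×1.03 + 2.697×2.17 + 8.64×2.9 + (z_c − 1.064 − 17.072)×3.24
The z_c×3.24 term appears on both sides and cancels. Collect the known terms of each column as K = Σ(ρt)_known − 3.24 × (depth of known layers): K_A = 0 − 3.24×0 = 0; K_B = 36.81554 − 3.24×(1.064 + 17.072) = −21.9451.
Balance: K_A − x×(3.24 − 2.68) = K_B, so x = (K_A − K_B)/(3.24 − 2.68) = 21.9451/0.56 = 39.2 km.

39.2 km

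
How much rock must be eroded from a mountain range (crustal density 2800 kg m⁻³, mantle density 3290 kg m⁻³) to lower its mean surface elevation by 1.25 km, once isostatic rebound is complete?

Net drop Δ = e − u = e − e ρ_c/ρ_m = e (ρ_m − ρ_c)/ρ_m.
e = Δ ρ_m/(ρ_m − ρ_c) = 1.25 km × 3290/490 = 8.39 km.

8.39 km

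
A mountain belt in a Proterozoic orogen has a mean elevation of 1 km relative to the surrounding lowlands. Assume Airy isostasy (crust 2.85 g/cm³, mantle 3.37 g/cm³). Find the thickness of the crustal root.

5.48 km

Balancing pressure at the compensation depth: the weight of the topography is balanced by the buoyancy of the root, ρ_c h = (ρ_m − ρ_c) r.
r = h · ρ_c / (ρ_m − ρ_c) = 1 km × 2.85 / (3.37 − 2.85) = 5.48 km.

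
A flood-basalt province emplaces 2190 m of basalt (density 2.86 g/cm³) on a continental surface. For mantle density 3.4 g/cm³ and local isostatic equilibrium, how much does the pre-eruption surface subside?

1840 m

Subaerial loading: s = t ρ_load / ρ_m.
s = 2190 m × 2.86/3.4 = 1840 m.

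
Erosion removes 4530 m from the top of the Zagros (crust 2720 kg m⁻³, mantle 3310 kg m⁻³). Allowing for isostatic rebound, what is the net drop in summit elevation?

807 m

Rebound u = e ρ_c/ρ_m = 4530 m × 2720/3310 = 3723 m.
Net surface drop = e − u = 4530 m − 3723 m = e (ρ_m − ρ_c)/ρ_m = 807 m.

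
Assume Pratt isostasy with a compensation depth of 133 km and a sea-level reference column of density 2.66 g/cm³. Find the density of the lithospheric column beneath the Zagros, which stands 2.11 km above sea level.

Pratt balance: ρ_ref D = ρ (D + h).
ρ = ρ_ref D/(D + h) = 2.66 × 133 km/(133 km + 2.11 km) = 2.62 g/cm³.

2.62 g/cm³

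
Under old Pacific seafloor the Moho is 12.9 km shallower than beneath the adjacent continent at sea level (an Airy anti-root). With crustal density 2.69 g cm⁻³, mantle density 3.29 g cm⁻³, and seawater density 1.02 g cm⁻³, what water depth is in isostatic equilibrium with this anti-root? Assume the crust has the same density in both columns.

4.63 km

Replacing a thickness d of crust by seawater at the top must be balanced by replacing crust with mantle at the base: d (ρ_c − ρ_w) = a (ρ_m − ρ_c).
d = a (ρ_m − ρ_c)/(ρ_c − ρ_w) = 12.9 km × 0.6/1.67 = 4.63 km.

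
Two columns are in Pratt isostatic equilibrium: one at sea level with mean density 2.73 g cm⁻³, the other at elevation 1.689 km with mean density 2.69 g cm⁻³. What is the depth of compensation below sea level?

ρ_ref D = ρ (D + h) → D (ρ_ref − ρ) = ρ h.
D = ρ h/(ρ_ref − ρ) = 2.69 × 1.689 km/(2.73 − 2.69) = 114 km.

114 km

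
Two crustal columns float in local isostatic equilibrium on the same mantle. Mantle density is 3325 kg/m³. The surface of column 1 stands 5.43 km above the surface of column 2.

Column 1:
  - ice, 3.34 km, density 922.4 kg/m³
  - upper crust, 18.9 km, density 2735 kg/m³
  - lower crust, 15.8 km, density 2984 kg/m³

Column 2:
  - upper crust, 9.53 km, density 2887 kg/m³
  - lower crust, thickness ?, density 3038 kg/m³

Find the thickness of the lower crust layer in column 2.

Take the compensation level at the base of the deeper column (depth z_c below the surface of column 1) and equate Σ ρ_i t_i down to z_c; mantle fills any gap and the z_c terms cancel.
Column 1: 3.34×922.4 + 18.9×2735 + 15.8×2984 + (z_c − 38.04)×3325
Column 2: 5.43×0 + 9.53×2887 + x×3038 + (z_c − 5.43 − 9.53 − x)×3325
The z_c×3325 term appears on both sides and cancels. Collect the known terms of each column as K = Σ(ρt)_known − 3325 × (depth of known layers): K_1 = 101919.516 − 3325×38.04 = −24563.484; K_2 = 27513.11 − 3325×(5.43 + 9.53) = −22228.89.
Balance: K_1 = K_2 − x×(3325 − 3038), so x = (K_2 − K_1)/(3325 − 3038) = 2334.59/287 = 8.13 km.

8.13 km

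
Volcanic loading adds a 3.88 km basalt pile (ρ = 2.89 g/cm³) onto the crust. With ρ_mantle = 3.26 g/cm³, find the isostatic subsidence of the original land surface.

Subaerial loading: s = t ρ_load / ρ_m.
s = 3.88 km × 2.89/3.26 = 3.44 km.

3.44 km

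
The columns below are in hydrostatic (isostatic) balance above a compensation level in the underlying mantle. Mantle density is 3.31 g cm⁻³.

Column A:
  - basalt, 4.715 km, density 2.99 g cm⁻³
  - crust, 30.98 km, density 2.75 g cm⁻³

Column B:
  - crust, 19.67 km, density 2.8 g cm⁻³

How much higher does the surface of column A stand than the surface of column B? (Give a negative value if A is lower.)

2.67 km

For any compensation level in the mantle, the mantle terms cancel and isostasy reduces to e = (Σt_A − Σt_B) − (Σ(ρt)_A − Σ(ρt)_B) / ρ_m.
Σt_A = 35.695 km; Σt_B = 19.67 km; Σ(ρt)_A = 99.29285; Σ(ρt)_B = 55.076 (in km·g cm⁻³).
e = (35.695 − 19.67) − (99.29285 − 55.076) / 3.31 = 2.67 km.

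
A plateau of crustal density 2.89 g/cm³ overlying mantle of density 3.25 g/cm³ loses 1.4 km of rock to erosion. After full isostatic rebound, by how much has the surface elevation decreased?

Rebound u = e ρ_c/ρ_m = 1.4 km × 2.89/3.25 = 1.245 km.
Net surface drop = e − u = 1.4 km − 1.245 km = e (ρ_m − ρ_c)/ρ_m = 0.155 km.

0.155 km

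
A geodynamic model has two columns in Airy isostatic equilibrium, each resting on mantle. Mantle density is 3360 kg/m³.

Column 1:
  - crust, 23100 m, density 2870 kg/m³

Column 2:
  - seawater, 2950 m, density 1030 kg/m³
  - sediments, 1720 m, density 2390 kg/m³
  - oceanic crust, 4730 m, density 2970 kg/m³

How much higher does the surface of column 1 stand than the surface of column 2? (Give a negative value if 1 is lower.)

278 m

For any compensation level in the mantle, the mantle terms cancel and isostasy reduces to e = (Σt_1 − Σt_2) − (Σ(ρt)_1 − Σ(ρt)_2) / ρ_m.
Σt_1 = 23100 m; Σt_2 = 9400 m; Σ(ρt)_1 = 66297000; Σ(ρt)_2 = 21197400 (in m·kg/m³).
e = (23100 − 9400) − (66297000 − 21197400) / 3360 = 278 m.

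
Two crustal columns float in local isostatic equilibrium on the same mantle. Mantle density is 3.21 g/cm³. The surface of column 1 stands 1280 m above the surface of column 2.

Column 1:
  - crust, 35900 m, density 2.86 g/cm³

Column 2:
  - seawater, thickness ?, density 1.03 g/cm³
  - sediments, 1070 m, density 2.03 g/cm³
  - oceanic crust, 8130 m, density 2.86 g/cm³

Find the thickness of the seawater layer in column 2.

1990 m

Take the compensation level at the base of the deeper column (depth z_c below the surface of column 1) and equate Σ ρ_i t_i down to z_c; mantle fills any gap and the z_c terms cancel.
Column 1: 35900×2.86 + (z_c − 35900)×3.21
Column 2: 1280×0 + x×1.03 + 1070×2.03 + 8130×2.86 + (z_c − 1280 − 9200 − x)×3.21
The z_c×3.21 term appears on both sides and cancels. Collect the known terms of each column as K = Σ(ρt)_known − 3.21 × (depth of known layers): K_1 = 102674 − 3.21×35900 = −12565; K_2 = 25423.9 − 3.21×(1280 + 9200) = −8216.9.
Balance: K_1 = K_2 − x×(3.21 − 1.03), so x = (K_2 − K_1)/(3.21 − 1.03) = 4348.1/2.18 = 1990 m.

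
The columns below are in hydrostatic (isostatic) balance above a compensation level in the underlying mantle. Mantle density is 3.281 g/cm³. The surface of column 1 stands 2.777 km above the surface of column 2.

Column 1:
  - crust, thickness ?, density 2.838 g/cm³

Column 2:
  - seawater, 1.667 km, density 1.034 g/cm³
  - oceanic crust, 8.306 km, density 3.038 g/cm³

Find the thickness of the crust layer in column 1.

Take the compensation level at the base of the deeper column (depth z_c below the surface of column 1) and equate Σ ρ_i t_i down to z_c; mantle fills any gap and the z_c terms cancel.
Column 1: x×2.838 + (z_c − 0 − x)×3.281
Column 2: 2.777×0 + 1.667×1.034 + 8.306×3.038 + (z_c − 2.777 − 9.973)×3.281
The z_c×3.281 term appears on both sides and cancels. Collect the known terms of each column as K = Σ(ρt)_known − 3.281 × (depth of known layers): K_1 = 0 − 3.281×0 = 0; K_2 = 26.957306 − 3.281×(2.777 + 9.973) = −14.875444.
Balance: K_1 − x×(3.281 − 2.838) = K_2, so x = (K_1 − K_2)/(3.281 − 2.838) = 14.8754/0.443 = 33.6 km.

33.6 km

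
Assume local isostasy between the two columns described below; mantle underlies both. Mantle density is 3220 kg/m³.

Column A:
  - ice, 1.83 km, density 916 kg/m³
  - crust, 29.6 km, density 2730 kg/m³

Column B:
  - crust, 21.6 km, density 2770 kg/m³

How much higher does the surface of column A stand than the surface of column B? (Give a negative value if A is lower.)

2.8 km

For any compensation level in the mantle, the mantle terms cancel and isostasy reduces to e = (Σt_A − Σt_B) − (Σ(ρt)_A − Σ(ρt)_B) / ρ_m.
Σt_A = 31.43 km; Σt_B = 21.6 km; Σ(ρt)_A = 82484.28; Σ(ρt)_B = 59832 (in km·kg/m³).
e = (31.43 − 21.6) − (82484.28 − 59832) / 3220 = 2.8 km.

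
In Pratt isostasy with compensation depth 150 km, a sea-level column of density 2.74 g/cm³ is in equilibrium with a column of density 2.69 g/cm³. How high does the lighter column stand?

2.79 km

ρ_ref D = ρ (D + h) → h = D (ρ_ref − ρ)/ρ.
h = 150 km × (2.74 − 2.69)/2.69 = 2.79 km.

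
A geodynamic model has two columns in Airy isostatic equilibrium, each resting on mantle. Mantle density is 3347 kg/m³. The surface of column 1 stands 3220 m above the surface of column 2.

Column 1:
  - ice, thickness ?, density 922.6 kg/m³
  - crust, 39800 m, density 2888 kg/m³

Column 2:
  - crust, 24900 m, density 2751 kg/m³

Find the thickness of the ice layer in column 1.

3030 m

Take the compensation level at the base of the deeper column (depth z_c below the surface of column 1) and equate Σ ρ_i t_i down to z_c; mantle fills any gap and the z_c terms cancel.
Column 1: x×922.6 + 39800×2888 + (z_c − 39800 − x)×3347
Column 2: 3220×0 + 24900×2751 + (z_c − 3220 − 24900)×3347
The z_c×3347 term appears on both sides and cancels. Collect the known terms of each column as K = Σ(ρt)_known − 3347 × (depth of known layers): K_1 = 114942400 − 3347×39800 = −18268200; K_2 = 68499900 − 3347×(3220 + 24900) = −25617740.
Balance: K_1 − x×(3347 − 922.6) = K_2, so x = (K_1 − K_2)/(3347 − 922.6) = 7349540/2424.4 = 3030 m.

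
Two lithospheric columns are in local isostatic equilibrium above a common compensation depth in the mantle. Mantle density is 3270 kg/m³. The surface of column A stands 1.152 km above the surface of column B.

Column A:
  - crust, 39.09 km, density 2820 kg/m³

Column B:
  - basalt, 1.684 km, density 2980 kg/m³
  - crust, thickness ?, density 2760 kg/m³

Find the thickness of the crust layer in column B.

Take the compensation level at the base of the deeper column (depth z_c below the surface of column A) and equate Σ ρ_i t_i down to z_c; mantle fills any gap and the z_c terms cancel.
Column A: 39.09×2820 + (z_c − 39.09)×3270
Column B: 1.152×0 + 1.684×2980 + x×2760 + (z_c − 1.152 − 1.684 − x)×3270
The z_c×3270 term appears on both sides and cancels. Collect the known terms of each column as K = Σ(ρt)_known − 3270 × (depth of known layers): K_A = 110233.8 − 3270×39.09 = −17590.5; K_B = 5018.32 − 3270×(1.152 + 1.684) = −4255.4.
Balance: K_A = K_B − x×(3270 − 2760), so x = (K_B − K_A)/(3270 − 2760) = 13335.1/510 = 26.1 km.

26.1 km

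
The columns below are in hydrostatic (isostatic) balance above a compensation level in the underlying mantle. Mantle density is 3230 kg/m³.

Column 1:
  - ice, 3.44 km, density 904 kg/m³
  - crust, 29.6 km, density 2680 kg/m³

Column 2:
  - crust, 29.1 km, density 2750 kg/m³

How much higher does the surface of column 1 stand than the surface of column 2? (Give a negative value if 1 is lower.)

3.19 km

For any compensation level in the mantle, the mantle terms cancel and isostasy reduces to e = (Σt_1 − Σt_2) − (Σ(ρt)_1 − Σ(ρt)_2) / ρ_m.
Σt_1 = 33.04 km; Σt_2 = 29.1 km; Σ(ρt)_1 = 82437.76; Σ(ρt)_2 = 80025 (in km·kg/m³).
e = (33.04 − 29.1) − (82437.76 − 80025) / 3230 = 3.19 km.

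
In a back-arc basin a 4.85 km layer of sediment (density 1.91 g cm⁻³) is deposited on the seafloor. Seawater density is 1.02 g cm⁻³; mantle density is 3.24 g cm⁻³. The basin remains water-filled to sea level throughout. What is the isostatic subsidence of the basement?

1.94 km

Submarine loading: the sediment displaces seawater, and the subsidence is in turn flooded, so s (ρ_m − ρ_w) = t (ρ_sed − ρ_w).
s = 4.85 km × (1.91 − 1.02) / (3.24 − 1.02) = 1.94 km.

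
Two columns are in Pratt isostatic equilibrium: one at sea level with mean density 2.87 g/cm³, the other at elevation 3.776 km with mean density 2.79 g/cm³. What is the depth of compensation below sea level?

ρ_ref D = ρ (D + h) → D (ρ_ref − ρ) = ρ h.
D = ρ h/(ρ_ref − ρ) = 2.79 × 3.776 km/(2.87 − 2.79) = 132 km.

132 km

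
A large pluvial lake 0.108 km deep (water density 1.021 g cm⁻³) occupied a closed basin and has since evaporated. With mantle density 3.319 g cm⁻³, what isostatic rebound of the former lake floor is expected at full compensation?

0.0332 km

u = d ρ_w/ρ_m = 0.108 km × 1.021/3.319 = 0.0332 km.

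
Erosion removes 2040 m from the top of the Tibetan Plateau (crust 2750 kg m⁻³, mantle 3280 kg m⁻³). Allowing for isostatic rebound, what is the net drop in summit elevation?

330 m

Rebound u = e ρ_c/ρ_m = 2040 m × 2750/3280 = 1710 m.
Net surface drop = e − u = 2040 m − 1710 m = e (ρ_m − ρ_c)/ρ_m = 330 m.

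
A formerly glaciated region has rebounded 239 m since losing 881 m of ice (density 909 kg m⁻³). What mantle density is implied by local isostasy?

ρ_m = ρ_ice t / u = 909 × 881 m/239 m = 3350 kg m⁻³.

3350 kg m⁻³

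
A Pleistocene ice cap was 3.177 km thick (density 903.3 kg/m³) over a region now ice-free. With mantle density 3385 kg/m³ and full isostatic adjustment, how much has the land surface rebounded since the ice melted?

Removing the load lets mantle flow back in; uplift u satisfies ρ_ice t = ρ_m u.
u = t ρ_ice/ρ_m = 3.177 km × 903.3/3385 = 0.848 km.

0.848 km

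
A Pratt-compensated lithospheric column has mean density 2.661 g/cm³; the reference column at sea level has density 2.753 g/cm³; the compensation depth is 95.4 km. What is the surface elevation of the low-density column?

ρ_ref D = ρ (D + h) → h = D (ρ_ref − ρ)/ρ.
h = 95.4 km × (2.753 − 2.661)/2.661 = 3.3 km.

3.3 km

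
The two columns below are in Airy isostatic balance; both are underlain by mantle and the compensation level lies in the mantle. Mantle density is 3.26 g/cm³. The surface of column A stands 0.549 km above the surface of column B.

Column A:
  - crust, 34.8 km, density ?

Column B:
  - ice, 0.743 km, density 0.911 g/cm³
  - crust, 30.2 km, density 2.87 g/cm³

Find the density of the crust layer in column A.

2.82 g/cm³

Take the compensation level at the base of the deeper column (depth z_c below the surface of column A) and equate Σ ρ_i t_i down to z_c; mantle fills any gap and the z_c terms cancel.
Column A: 34.8×ρ + (z_c − 34.8)×3.26
Column B: 0.549×0 + 0.743×0.911 + 30.2×2.87 + (z_c − 0.549 − 30.943)×3.26
The z_c×3.26 term appears on both sides and cancels. Collect the known terms of each column as K = Σ(ρt)_known − 3.26 × (depth of known layers): K_A = 0 − 3.26×34.8 = −113.448; K_B = 87.350873 − 3.26×(0.549 + 30.943) = −15.313047.
Balance: K_A + 34.8×ρ = K_B, so ρ = (K_B − K_A)/34.8 = 98.135/34.8 = 2.82 g/cm³.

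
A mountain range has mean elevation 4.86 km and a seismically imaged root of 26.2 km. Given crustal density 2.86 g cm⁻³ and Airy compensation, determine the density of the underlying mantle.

3.39 g cm⁻³

Airy balance: ρ_c h = (ρ_m − ρ_c) r → ρ_m = ρ_c (1 + h/r).
ρ_m = 2.86 × (1 + 4.86 km/26.2 km) = 3.39 g cm⁻³.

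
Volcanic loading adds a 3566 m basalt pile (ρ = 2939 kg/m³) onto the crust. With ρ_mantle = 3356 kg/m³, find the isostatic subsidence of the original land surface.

Subaerial loading: s = t ρ_load / ρ_m.
s = 3566 m × 2939/3356 = 3120 m.

3120 m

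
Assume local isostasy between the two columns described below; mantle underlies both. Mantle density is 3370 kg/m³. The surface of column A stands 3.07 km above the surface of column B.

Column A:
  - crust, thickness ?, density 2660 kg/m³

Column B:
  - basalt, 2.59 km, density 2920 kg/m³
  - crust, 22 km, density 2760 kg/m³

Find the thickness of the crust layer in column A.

35.1 km

Take the compensation level at the base of the deeper column (depth z_c below the surface of column A) and equate Σ ρ_i t_i down to z_c; mantle fills any gap and the z_c terms cancel.
Column A: x×2660 + (z_c − 0 − x)×3370
Column B: 3.07×0 + 2.59×2920 + 22×2760 + (z_c − 3.07 − 24.59)×3370
The z_c×3370 term appears on both sides and cancels. Collect the known terms of each column as K = Σ(ρt)_known − 3370 × (depth of known layers): K_A = 0 − 3370×0 = 0; K_B = 68282.8 − 3370×(3.07 + 24.59) = −24931.4.
Balance: K_A − x×(3370 − 2660) = K_B, so x = (K_A − K_B)/(3370 − 2660) = 24931.4/710 = 35.1 km.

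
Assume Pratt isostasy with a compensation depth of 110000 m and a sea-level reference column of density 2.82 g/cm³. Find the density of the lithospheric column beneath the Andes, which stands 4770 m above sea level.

2.7 g/cm³

Pratt balance: ρ_ref D = ρ (D + h).
ρ = ρ_ref D/(D + h) = 2.82 × 110000 m/(110000 m + 4770 m) = 2.7 g/cm³.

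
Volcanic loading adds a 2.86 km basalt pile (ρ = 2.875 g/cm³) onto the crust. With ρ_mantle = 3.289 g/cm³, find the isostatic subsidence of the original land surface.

2.5 km

Subaerial loading: s = t ρ_load / ρ_m.
s = 2.86 km × 2.875/3.289 = 2.5 km.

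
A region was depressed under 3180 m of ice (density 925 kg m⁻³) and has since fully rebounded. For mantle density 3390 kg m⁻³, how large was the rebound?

Removing the load lets mantle flow back in; uplift u satisfies ρ_ice t = ρ_m u.
u = t ρ_ice/ρ_m = 3180 m × 925/3390 = 868 m.

868 m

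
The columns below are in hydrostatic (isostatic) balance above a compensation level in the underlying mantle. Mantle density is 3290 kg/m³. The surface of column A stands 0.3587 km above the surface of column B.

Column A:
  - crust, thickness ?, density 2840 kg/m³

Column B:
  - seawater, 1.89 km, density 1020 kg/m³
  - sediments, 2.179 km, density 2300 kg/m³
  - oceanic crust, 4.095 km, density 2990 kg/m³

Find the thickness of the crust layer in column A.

19.7 km

Take the compensation level at the base of the deeper column (depth z_c below the surface of column A) and equate Σ ρ_i t_i down to z_c; mantle fills any gap and the z_c terms cancel.
Column A: x×2840 + (z_c − 0 − x)×3290
Column B: 0.3587×0 + 1.89×1020 + 2.179×2300 + 4.095×2990 + (z_c − 0.3587 − 8.164)×3290
The z_c×3290 term appears on both sides and cancels. Collect the known terms of each column as K = Σ(ρt)_known − 3290 × (depth of known layers): K_A = 0 − 3290×0 = 0; K_B = 19183.55 − 3290×(0.3587 + 8.164) = −8856.133.
Balance: K_A − x×(3290 − 2840) = K_B, so x = (K_A − K_B)/(3290 − 2840) = 8856.13/450 = 19.7 km.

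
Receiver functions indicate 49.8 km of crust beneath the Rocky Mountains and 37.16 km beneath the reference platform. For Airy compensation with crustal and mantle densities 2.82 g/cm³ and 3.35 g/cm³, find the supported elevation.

Excess crust Δ = 49.8 km − 37.16 km = 12.64 km, split between elevation h and root r with h + r = Δ.
Airy balance ρ_c h = (ρ_m − ρ_c) r gives r = h ρ_c/(ρ_m − ρ_c), so h (1 + ρ_c/(ρ_m − ρ_c)) = Δ, i.e. h = Δ (ρ_m − ρ_c)/ρ_m.
h = 12.64 km × 0.53/3.35 = 2 km.

2 km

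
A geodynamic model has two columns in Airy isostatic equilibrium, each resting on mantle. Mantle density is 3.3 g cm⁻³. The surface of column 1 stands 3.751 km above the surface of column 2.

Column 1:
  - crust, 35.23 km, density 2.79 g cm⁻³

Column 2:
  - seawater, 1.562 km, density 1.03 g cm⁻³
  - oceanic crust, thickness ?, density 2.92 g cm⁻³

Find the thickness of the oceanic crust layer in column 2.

5.38 km

Take the compensation level at the base of the deeper column (depth z_c below the surface of column 1) and equate Σ ρ_i t_i down to z_c; mantle fills any gap and the z_c terms cancel.
Column 1: 35.23×2.79 + (z_c − 35.23)×3.3
Column 2: 3.751×0 + 1.562×1.03 + x×2.92 + (z_c − 3.751 − 1.562 − x)×3.3
The z_c×3.3 term appears on both sides and cancels. Collect the known terms of each column as K = Σ(ρt)_known − 3.3 × (depth of known layers): K_1 = 98.2917 − 3.3×35.23 = −17.9673; K_2 = 1.60886 − 3.3×(3.751 + 1.562) = −15.92404.
Balance: K_1 = K_2 − x×(3.3 − 2.92), so x = (K_2 − K_1)/(3.3 − 2.92) = 2.04326/0.38 = 5.38 km.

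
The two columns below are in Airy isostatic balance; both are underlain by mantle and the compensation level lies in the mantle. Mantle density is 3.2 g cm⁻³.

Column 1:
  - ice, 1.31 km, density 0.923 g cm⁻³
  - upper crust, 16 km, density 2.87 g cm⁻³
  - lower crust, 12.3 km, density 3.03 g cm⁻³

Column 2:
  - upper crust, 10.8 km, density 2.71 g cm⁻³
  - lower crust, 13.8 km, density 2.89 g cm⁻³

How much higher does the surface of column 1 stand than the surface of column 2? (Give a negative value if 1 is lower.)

For any compensation level in the mantle, the mantle terms cancel and isostasy reduces to e = (Σt_1 − Σt_2) − (Σ(ρt)_1 − Σ(ρt)_2) / ρ_m.
Σt_1 = 29.61 km; Σt_2 = 24.6 km; Σ(ρt)_1 = 84.39813; Σ(ρt)_2 = 69.15 (in km·g cm⁻³).
e = (29.61 − 24.6) − (84.39813 − 69.15) / 3.2 = 0.245 km.

0.245 km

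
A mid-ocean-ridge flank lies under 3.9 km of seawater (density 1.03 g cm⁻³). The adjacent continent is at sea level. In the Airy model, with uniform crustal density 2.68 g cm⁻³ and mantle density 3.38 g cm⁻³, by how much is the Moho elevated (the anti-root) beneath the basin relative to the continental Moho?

By Archimedes' principle applied to the lithosphere: replacing crust with seawater at the top is compensated by replacing crust with mantle at the base: d (ρ_c − ρ_w) = a (ρ_m − ρ_c).
a = d (ρ_c − ρ_w)/(ρ_m − ρ_c) = 3.9 km × 1.65/0.7 = 9.19 km.

9.19 km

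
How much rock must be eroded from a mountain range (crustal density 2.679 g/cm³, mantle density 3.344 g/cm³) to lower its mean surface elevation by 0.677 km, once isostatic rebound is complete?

3.4 km

Net drop Δ = e − u = e − e ρ_c/ρ_m = e (ρ_m − ρ_c)/ρ_m.
e = Δ ρ_m/(ρ_m − ρ_c) = 0.677 km × 3.344/0.665 = 3.4 km.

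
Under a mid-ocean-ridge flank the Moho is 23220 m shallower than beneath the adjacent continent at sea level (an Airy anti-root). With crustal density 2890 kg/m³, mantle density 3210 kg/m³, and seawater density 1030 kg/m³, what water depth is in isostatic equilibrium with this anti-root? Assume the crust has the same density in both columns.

Replacing a thickness d of crust by seawater at the top must be balanced by replacing crust with mantle at the base: d (ρ_c − ρ_w) = a (ρ_m − ρ_c).
d = a (ρ_m − ρ_c)/(ρ_c − ρ_w) = 23220 m × 320/1860 = 3990 m.

3990 m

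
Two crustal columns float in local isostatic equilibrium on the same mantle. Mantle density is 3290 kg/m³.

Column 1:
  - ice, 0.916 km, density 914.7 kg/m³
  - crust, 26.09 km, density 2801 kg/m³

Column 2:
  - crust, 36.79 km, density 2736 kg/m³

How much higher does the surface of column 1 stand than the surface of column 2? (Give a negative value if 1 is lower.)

For any compensation level in the mantle, the mantle terms cancel and isostasy reduces to e = (Σt_1 − Σt_2) − (Σ(ρt)_1 − Σ(ρt)_2) / ρ_m.
Σt_1 = 27.006 km; Σt_2 = 36.79 km; Σ(ρt)_1 = 73915.9552; Σ(ρt)_2 = 100657.44 (in km·kg/m³).
e = (27.006 − 36.79) − (73915.9552 − 100657.44) / 3290 = −1.66 km.

−1.66 km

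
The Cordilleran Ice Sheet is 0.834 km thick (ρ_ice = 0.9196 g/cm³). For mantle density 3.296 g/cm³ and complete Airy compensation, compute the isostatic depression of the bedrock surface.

Balancing pressure at the compensation depth: the ice load ρ_ice t is balanced by mantle displaced below, ρ_m s.
s = t ρ_ice / ρ_m = 0.834 km × 0.9196/3.296 = 0.233 km.

0.233 km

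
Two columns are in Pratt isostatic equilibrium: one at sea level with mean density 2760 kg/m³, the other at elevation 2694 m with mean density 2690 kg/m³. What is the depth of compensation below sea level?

ρ_ref D = ρ (D + h) → D (ρ_ref − ρ) = ρ h.
D = ρ h/(ρ_ref − ρ) = 2690 × 2694 m/(2760 − 2690) = 104000 m.

104000 m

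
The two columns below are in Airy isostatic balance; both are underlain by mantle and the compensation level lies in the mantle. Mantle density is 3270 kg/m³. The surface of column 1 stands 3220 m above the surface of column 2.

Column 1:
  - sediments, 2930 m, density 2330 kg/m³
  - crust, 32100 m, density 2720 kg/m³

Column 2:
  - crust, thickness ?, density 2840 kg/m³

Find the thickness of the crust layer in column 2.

Take the compensation level at the base of the deeper column (depth z_c below the surface of column 1) and equate Σ ρ_i t_i down to z_c; mantle fills any gap and the z_c terms cancel.
Column 1: 2930×2330 + 32100×2720 + (z_c − 35030)×3270
Column 2: 3220×0 + x×2840 + (z_c − 3220 − 0 − x)×3270
The z_c×3270 term appears on both sides and cancels. Collect the known terms of each column as K = Σ(ρt)_known − 3270 × (depth of known layers): K_1 = 94138900 − 3270×35030 = −20409200; K_2 = 0 − 3270×(3220 + 0) = −10529400.
Balance: K_1 = K_2 − x×(3270 − 2840), so x = (K_2 − K_1)/(3270 − 2840) = 9879800/430 = 23000 m.

23000 m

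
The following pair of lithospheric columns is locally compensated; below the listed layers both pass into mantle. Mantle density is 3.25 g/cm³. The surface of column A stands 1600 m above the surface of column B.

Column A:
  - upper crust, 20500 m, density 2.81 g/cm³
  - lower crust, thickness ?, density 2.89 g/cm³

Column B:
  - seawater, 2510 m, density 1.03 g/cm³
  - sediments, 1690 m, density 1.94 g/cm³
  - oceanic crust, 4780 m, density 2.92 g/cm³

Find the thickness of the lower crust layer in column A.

Take the compensation level at the base of the deeper column (depth z_c below the surface of column A) and equate Σ ρ_i t_i down to z_c; mantle fills any gap and the z_c terms cancel.
Column A: 20500×2.81 + x×2.89 + (z_c − 20500 − x)×3.25
Column B: 1600×0 + 2510×1.03 + 1690×1.94 + 4780×2.92 + (z_c − 1600 − 8980)×3.25
The z_c×3.25 term appears on both sides and cancels. Collect the known terms of each column as K = Σ(ρt)_known − 3.25 × (depth of known layers): K_A = 57605 − 3.25×20500 = −9020; K_B = 19821.5 − 3.25×(1600 + 8980) = −14563.5.
Balance: K_A − x×(3.25 − 2.89) = K_B, so x = (K_A − K_B)/(3.25 − 2.89) = 5543.5/0.36 = 15400 m.

15400 m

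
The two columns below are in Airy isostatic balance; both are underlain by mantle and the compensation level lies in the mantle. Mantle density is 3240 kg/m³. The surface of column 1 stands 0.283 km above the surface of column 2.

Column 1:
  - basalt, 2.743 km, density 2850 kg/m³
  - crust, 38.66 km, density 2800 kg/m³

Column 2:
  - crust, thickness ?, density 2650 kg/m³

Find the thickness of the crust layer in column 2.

29.1 km

Take the compensation level at the base of the deeper column (depth z_c below the surface of column 1) and equate Σ ρ_i t_i down to z_c; mantle fills any gap and the z_c terms cancel.
Column 1: 2.743×2850 + 38.66×2800 + (z_c − 41.403)×3240
Column 2: 0.283×0 + x×2650 + (z_c − 0.283 − 0 − x)×3240
The z_c×3240 term appears on both sides and cancels. Collect the known terms of each column as K = Σ(ρt)_known − 3240 × (depth of known layers): K_1 = 116065.55 − 3240×41.403 = −18080.17; K_2 = 0 − 3240×(0.283 + 0) = −916.92.
Balance: K_1 = K_2 − x×(3240 − 2650), so x = (K_2 − K_1)/(3240 − 2650) = 17163.2/590 = 29.1 km.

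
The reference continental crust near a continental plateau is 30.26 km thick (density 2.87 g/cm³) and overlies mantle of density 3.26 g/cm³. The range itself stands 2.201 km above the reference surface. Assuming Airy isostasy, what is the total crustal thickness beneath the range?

48.7 km

Root depth r = h ρ_c / (ρ_m − ρ_c) = 2.201 km × 2.87 / 0.39 = 16.2 km.
Total thickness = T + h + r = 30.26 km + 2.201 km + 16.2 km = 48.7 km.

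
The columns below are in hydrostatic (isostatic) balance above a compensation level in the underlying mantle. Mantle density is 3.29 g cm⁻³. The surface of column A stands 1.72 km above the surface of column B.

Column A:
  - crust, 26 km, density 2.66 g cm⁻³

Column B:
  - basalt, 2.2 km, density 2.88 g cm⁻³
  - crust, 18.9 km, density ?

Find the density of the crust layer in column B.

2.77 g cm⁻³

Take the compensation level at the base of the deeper column (depth z_c below the surface of column A) and equate Σ ρ_i t_i down to z_c; mantle fills any gap and the z_c terms cancel.
Column A: 26×2.66 + (z_c − 26)×3.29
Column B: 1.72×0 + 2.2×2.88 + 18.9×ρ + (z_c − 1.72 − 21.1)×3.29
The z_c×3.29 term appears on both sides and cancels. Collect the known terms of each column as K = Σ(ρt)_known − 3.29 × (depth of known layers): K_A = 69.16 − 3.29×26 = −16.38; K_B = 6.336 − 3.29×(1.72 + 21.1) = −68.7418.
Balance: K_A = K_B + 18.9×ρ, so ρ = (K_A − K_B)/18.9 = 52.3618/18.9 = 2.77 g cm⁻³.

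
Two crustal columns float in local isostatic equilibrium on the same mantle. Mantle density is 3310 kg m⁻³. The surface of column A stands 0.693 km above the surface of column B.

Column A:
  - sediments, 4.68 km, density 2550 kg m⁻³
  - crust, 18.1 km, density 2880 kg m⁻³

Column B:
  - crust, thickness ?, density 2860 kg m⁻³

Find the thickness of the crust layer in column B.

20.1 km

Take the compensation level at the base of the deeper column (depth z_c below the surface of column A) and equate Σ ρ_i t_i down to z_c; mantle fills any gap and the z_c terms cancel.
Column A: 4.68×2550 + 18.1×2880 + (z_c − 22.78)×3310
Column B: 0.693×0 + x×2860 + (z_c − 0.693 − 0 − x)×3310
The z_c×3310 term appears on both sides and cancels. Collect the known terms of each column as K = Σ(ρt)_known − 3310 × (depth of known layers): K_A = 64062 − 3310×22.78 = −11339.8; K_B = 0 − 3310×(0.693 + 0) = −2293.83.
Balance: K_A = K_B − x×(3310 − 2860), so x = (K_B − K_A)/(3310 − 2860) = 9045.97/450 = 20.1 km.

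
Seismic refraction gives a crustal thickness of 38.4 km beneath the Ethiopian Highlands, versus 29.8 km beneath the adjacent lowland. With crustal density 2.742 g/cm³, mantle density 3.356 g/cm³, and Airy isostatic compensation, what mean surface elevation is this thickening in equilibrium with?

Excess crust Δ = 38.4 km − 29.8 km = 8.6 km, split between elevation h and root r with h + r = Δ.
Airy balance ρ_c h = (ρ_m − ρ_c) r gives r = h ρ_c/(ρ_m − ρ_c), so h (1 + ρ_c/(ρ_m − ρ_c)) = Δ, i.e. h = Δ (ρ_m − ρ_c)/ρ_m.
h = 8.6 km × 0.614/3.356 = 1.57 km.

1.57 km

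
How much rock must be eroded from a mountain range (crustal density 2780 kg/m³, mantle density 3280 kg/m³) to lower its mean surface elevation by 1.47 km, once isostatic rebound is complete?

9.64 km

Net drop Δ = e − u = e − e ρ_c/ρ_m = e (ρ_m − ρ_c)/ρ_m.
e = Δ ρ_m/(ρ_m − ρ_c) = 1.47 km × 3280/500 = 9.64 km.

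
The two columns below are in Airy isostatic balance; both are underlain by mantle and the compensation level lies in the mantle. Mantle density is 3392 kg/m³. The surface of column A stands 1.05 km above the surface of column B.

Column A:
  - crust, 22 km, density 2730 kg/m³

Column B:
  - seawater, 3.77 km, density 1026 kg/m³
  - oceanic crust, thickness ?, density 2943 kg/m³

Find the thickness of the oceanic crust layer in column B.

4.64 km

Take the compensation level at the base of the deeper column (depth z_c below the surface of column A) and equate Σ ρ_i t_i down to z_c; mantle fills any gap and the z_c terms cancel.
Column A: 22×2730 + (z_c − 22)×3392
Column B: 1.05×0 + 3.77×1026 + x×2943 + (z_c − 1.05 − 3.77 − x)×3392
The z_c×3392 term appears on both sides and cancels. Collect the known terms of each column as K = Σ(ρt)_known − 3392 × (depth of known layers): K_A = 60060 − 3392×22 = −14564; K_B = 3868.02 − 3392×(1.05 + 3.77) = −12481.42.
Balance: K_A = K_B − x×(3392 − 2943), so x = (K_B − K_A)/(3392 − 2943) = 2082.58/449 = 4.64 km.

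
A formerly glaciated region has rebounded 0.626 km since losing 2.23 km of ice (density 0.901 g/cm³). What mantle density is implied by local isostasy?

ρ_m = ρ_ice t / u = 0.901 × 2.23 km/0.626 km = 3.21 g/cm³.

3.21 g/cm³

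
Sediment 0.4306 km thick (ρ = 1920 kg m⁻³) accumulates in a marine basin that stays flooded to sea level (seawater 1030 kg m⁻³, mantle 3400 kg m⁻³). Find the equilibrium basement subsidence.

Submarine loading: the sediment displaces seawater, and the subsidence is in turn flooded, so s (ρ_m − ρ_w) = t (ρ_sed − ρ_w).
s = 0.4306 km × (1920 − 1030) / (3400 − 1030) = 0.162 km.

0.162 km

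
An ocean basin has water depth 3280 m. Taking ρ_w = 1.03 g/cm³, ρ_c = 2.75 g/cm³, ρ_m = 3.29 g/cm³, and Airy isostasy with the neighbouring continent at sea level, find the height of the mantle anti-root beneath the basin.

Isostatic balance requires: replacing crust with seawater at the top is compensated by replacing crust with mantle at the base: d (ρ_c − ρ_w) = a (ρ_m − ρ_c).
a = d (ρ_c − ρ_w)/(ρ_m − ρ_c) = 3280 m × 1.72/0.54 = 10400 m.

10400 m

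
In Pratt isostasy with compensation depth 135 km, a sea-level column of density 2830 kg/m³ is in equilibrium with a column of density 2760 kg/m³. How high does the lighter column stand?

ρ_ref D = ρ (D + h) → h = D (ρ_ref − ρ)/ρ.
h = 135 km × (2830 − 2760)/2760 = 3.42 km.

3.42 km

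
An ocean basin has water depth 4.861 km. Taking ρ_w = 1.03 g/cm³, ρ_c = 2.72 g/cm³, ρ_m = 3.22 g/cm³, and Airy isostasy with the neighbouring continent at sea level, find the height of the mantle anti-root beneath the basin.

By Archimedes' principle applied to the lithosphere: replacing crust with seawater at the top is compensated by replacing crust with mantle at the base: d (ρ_c − ρ_w) = a (ρ_m − ρ_c).
a = d (ρ_c − ρ_w)/(ρ_m − ρ_c) = 4.861 km × 1.69/0.5 = 16.4 km.

16.4 km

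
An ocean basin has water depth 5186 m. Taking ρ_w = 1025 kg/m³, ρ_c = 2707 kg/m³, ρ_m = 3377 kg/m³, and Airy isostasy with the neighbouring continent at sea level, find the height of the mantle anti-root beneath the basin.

13000 m

Isostatic balance requires: replacing crust with seawater at the top is compensated by replacing crust with mantle at the base: d (ρ_c − ρ_w) = a (ρ_m − ρ_c).
a = d (ρ_c − ρ_w)/(ρ_m − ρ_c) = 5186 m × 1682/670 = 13000 m.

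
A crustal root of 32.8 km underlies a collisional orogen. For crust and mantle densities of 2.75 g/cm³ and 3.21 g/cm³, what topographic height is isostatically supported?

5.49 km

By Archimedes' principle applied to the lithosphere: ρ_c h = (ρ_m − ρ_c) r.
h = r (ρ_m − ρ_c) / ρ_c = 32.8 km × (3.21 − 2.75) / 2.75 = 5.49 km.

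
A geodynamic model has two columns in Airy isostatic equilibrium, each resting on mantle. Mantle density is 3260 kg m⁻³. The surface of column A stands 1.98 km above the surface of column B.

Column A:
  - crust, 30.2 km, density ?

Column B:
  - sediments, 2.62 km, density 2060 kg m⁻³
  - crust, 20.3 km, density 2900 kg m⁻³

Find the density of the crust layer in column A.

Take the compensation level at the base of the deeper column (depth z_c below the surface of column A) and equate Σ ρ_i t_i down to z_c; mantle fills any gap and the z_c terms cancel.
Column A: 30.2×ρ + (z_c − 30.2)×3260
Column B: 1.98×0 + 2.62×2060 + 20.3×2900 + (z_c − 1.98 − 22.92)×3260
The z_c×3260 term appears on both sides and cancels. Collect the known terms of each column as K = Σ(ρt)_known − 3260 × (depth of known layers): K_A = 0 − 3260×30.2 = −98452; K_B = 64267.2 − 3260×(1.98 + 22.92) = −16906.8.
Balance: K_A + 30.2×ρ = K_B, so ρ = (K_B − K_A)/30.2 = 81545.2/30.2 = 2700 kg m⁻³.

2700 kg m⁻³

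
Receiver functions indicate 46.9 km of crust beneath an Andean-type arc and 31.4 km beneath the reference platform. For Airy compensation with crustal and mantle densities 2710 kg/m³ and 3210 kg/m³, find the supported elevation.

Excess crust Δ = 46.9 km − 31.4 km = 15.5 km, split between elevation h and root r with h + r = Δ.
Airy balance ρ_c h = (ρ_m − ρ_c) r gives r = h ρ_c/(ρ_m − ρ_c), so h (1 + ρ_c/(ρ_m − ρ_c)) = Δ, i.e. h = Δ (ρ_m − ρ_c)/ρ_m.
h = 15.5 km × 500/3210 = 2.41 km.

2.41 km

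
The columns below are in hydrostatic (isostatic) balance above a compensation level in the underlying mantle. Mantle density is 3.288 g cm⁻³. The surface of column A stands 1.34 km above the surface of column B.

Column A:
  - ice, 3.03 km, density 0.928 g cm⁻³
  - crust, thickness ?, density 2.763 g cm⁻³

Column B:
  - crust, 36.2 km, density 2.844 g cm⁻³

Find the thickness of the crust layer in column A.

Take the compensation level at the base of the deeper column (depth z_c below the surface of column A) and equate Σ ρ_i t_i down to z_c; mantle fills any gap and the z_c terms cancel.
Column A: 3.03×0.928 + x×2.763 + (z_c − 3.03 − x)×3.288
Column B: 1.34×0 + 36.2×2.844 + (z_c − 1.34 − 36.2)×3.288
The z_c×3.288 term appears on both sides and cancels. Collect the known terms of each column as K = Σ(ρt)_known − 3.288 × (depth of known layers): K_A = 2.81184 − 3.288×3.03 = −7.1508; K_B = 102.9528 − 3.288×(1.34 + 36.2) = −20.47872.
Balance: K_A − x×(3.288 − 2.763) = K_B, so x = (K_A − K_B)/(3.288 − 2.763) = 13.3279/0.525 = 25.4 km.

25.4 km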